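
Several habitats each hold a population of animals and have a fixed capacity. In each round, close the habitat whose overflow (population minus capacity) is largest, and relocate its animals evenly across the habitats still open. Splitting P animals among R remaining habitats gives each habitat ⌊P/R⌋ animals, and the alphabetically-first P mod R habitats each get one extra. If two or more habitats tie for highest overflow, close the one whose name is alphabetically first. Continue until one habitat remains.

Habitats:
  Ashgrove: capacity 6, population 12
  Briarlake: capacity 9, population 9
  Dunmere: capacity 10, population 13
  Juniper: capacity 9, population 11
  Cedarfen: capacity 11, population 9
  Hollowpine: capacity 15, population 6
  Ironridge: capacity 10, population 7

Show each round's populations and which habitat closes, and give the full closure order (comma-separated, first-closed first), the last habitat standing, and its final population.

Round 1: Ashgrove=12 Briarlake=9 Cedarfen=9 Dunmere=13 Hollowpine=6 Ironridge=7 Juniper=11 → close Ashgrove (overflow 6)
  12÷6 = 2 each, +1 to first 0
Round 2: Briarlake=11 Cedarfen=11 Dunmere=15 Hollowpine=8 Ironridge=9 Juniper=13 → close Dunmere (overflow 5)
  15÷5 = 3 each, +1 to first 0
Round 3: Briarlake=14 Cedarfen=14 Hollowpine=11 Ironridge=12 Juniper=16 → close Juniper (overflow 7)
  16÷4 = 4 each, +1 to first 0
Round 4: Briarlake=18 Cedarfen=18 Hollowpine=15 Ironridge=16 → close Briarlake (overflow 9)
  18÷3 = 6 each, +1 to first 0
Round 5: Cedarfen=24 Hollowpine=21 Ironridge=22 → close Cedarfen (overflow 13)
  24÷2 = 12 each, +1 to first 0
Round 6: Hollowpine=33 Ironridge=34 → close Ironridge (overflow 24)
  34÷1 = 34 each, +1 to first 0

Closure order: Ashgrove, Dunmere, Juniper, Briarlake, Cedarfen, Ironridge
Last habitat: Hollowpine with 67 animals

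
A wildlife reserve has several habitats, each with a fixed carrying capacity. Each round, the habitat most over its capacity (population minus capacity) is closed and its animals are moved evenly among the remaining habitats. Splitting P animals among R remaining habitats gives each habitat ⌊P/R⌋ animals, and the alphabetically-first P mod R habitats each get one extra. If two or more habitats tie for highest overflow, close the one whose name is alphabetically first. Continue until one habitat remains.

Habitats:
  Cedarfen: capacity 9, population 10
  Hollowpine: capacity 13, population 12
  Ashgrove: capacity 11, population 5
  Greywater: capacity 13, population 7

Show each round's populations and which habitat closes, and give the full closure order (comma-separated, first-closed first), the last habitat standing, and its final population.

Round 1: Ashgrove=5 Cedarfen=10 Greywater=7 Hollowpine=12 → close Cedarfen (overflow 1)
  10÷3 = 3 each, +1 to first 1
Round 2: Ashgrove=9 Greywater=10 Hollowpine=15 → close Hollowpine (overflow 2)
  15÷2 = 7 each, +1 to first 1
Round 3: Ashgrove=17 Greywater=17 → close Ashgrove (overflow 6)
  17÷1 = 17 each, +1 to first 0

Closure order: Cedarfen, Hollowpine, Ashgrove
Last habitat: Greywater with 34 animals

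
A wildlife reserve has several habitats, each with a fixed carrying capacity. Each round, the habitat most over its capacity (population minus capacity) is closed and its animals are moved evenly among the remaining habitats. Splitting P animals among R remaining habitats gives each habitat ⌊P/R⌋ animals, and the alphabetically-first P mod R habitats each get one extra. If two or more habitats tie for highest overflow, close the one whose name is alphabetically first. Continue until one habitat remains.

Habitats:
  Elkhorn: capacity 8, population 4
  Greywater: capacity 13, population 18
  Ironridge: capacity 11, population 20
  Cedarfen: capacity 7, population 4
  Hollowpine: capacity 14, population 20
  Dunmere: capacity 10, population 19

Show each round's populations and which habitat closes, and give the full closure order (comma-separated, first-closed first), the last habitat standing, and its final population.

Round 1: Cedarfen=4 Dunmere=19 Elkhorn=4 Greywater=18 Hollowpine=20 Ironridge=20 → close Dunmere (overflow 9)
  19÷5 = 3 each, +1 to first 4
Round 2: Cedarfen=8 Elkhorn=8 Greywater=22 Hollowpine=24 Ironridge=23 → close Ironridge (overflow 12)
  23÷4 = 5 each, +1 to first 3
Round 3: Cedarfen=14 Elkhorn=14 Greywater=28 Hollowpine=29 → close Greywater (overflow 15)
  28÷3 = 9 each, +1 to first 1
Round 4: Cedarfen=24 Elkhorn=23 Hollowpine=38 → close Hollowpine (overflow 24)
  38÷2 = 19 each, +1 to first 0
Round 5: Cedarfen=43 Elkhorn=42 → close Cedarfen (overflow 36)
  43÷1 = 43 each, +1 to first 0

Closure order: Dunmere, Ironridge, Greywater, Hollowpine, Cedarfen
Last habitat: Elkhorn with 85 animals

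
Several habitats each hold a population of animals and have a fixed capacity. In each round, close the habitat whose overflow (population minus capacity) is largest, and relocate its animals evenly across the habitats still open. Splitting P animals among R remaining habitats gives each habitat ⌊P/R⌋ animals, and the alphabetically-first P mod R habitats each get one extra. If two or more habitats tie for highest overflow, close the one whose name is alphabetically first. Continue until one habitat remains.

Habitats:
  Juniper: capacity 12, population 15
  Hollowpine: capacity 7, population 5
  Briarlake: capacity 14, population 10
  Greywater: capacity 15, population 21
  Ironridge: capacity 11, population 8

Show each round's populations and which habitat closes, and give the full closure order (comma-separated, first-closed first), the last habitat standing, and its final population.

Closure order: Greywater, Juniper, Hollowpine, Briarlake
Last habitat: Ironridge with 59 animals

Round 1: Briarlake=10 Greywater=21 Hollowpine=5 Ironridge=8 Juniper=15 → close Greywater (overflow 6)
  21÷4 = 5 each, +1 to first 1
Round 2: Briarlake=16 Hollowpine=10 Ironridge=13 Juniper=20 → close Juniper (overflow 8)
  20÷3 = 6 each, +1 to first 2
Round 3: Briarlake=23 Hollowpine=17 Ironridge=19 → close Hollowpine (overflow 10)
  17÷2 = 8 each, +1 to first 1
Round 4: Briarlake=32 Ironridge=27 → close Briarlake (overflow 18)
  32÷1 = 32 each, +1 to first 0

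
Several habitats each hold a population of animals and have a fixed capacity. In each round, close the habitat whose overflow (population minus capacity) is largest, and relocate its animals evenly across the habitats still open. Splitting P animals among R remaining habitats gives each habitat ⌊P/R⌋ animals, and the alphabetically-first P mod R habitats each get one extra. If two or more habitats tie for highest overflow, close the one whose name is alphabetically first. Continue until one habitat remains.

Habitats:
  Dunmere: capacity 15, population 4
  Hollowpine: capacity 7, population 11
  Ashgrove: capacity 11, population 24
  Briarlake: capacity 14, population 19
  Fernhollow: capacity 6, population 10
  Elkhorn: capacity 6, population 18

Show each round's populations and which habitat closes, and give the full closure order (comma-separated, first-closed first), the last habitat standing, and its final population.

Closure order: Ashgrove, Elkhorn, Briarlake, Fernhollow, Hollowpine
Last habitat: Dunmere with 86 animals

Round 1: Ashgrove=24 Briarlake=19 Dunmere=4 Elkhorn=18 Fernhollow=10 Hollowpine=11 → close Ashgrove (overflow 13)
  24÷5 = 4 each, +1 to first 4
Round 2: Briarlake=24 Dunmere=9 Elkhorn=23 Fernhollow=15 Hollowpine=15 → close Elkhorn (overflow 17)
  23÷4 = 5 each, +1 to first 3
Round 3: Briarlake=30 Dunmere=15 Fernhollow=21 Hollowpine=20 → close Briarlake (overflow 16)
  30÷3 = 10 each, +1 to first 0
Round 4: Dunmere=25 Fernhollow=31 Hollowpine=30 → close Fernhollow (overflow 25)
  31÷2 = 15 each, +1 to first 1
Round 5: Dunmere=41 Hollowpine=45 → close Hollowpine (overflow 38)
  45÷1 = 45 each, +1 to first 0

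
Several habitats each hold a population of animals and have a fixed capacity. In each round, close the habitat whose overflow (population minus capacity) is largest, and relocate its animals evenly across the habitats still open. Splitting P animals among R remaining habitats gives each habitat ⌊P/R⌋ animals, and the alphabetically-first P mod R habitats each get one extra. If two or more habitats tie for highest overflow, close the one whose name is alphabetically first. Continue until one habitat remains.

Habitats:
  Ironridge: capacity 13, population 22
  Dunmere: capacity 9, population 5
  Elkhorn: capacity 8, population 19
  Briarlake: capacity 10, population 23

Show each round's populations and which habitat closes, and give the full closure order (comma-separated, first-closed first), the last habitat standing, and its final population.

Round 1: Briarlake=23 Dunmere=5 Elkhorn=19 Ironridge=22 → close Briarlake (overflow 13)
  23÷3 = 7 each, +1 to first 2
Round 2: Dunmere=13 Elkhorn=27 Ironridge=29 → close Elkhorn (overflow 19)
  27÷2 = 13 each, +1 to first 1
Round 3: Dunmere=27 Ironridge=42 → close Ironridge (overflow 29)
  42÷1 = 42 each, +1 to first 0

Closure order: Briarlake, Elkhorn, Ironridge
Last habitat: Dunmere with 69 animals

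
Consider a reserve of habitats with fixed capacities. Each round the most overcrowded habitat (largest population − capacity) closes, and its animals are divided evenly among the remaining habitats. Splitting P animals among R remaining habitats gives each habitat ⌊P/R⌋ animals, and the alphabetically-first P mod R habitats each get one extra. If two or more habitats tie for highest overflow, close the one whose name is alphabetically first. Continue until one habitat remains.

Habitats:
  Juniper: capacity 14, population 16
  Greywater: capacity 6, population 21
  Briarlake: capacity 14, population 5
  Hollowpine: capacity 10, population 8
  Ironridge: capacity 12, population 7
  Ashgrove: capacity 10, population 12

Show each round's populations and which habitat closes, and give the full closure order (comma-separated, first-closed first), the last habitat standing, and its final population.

Round 1: Ashgrove=12 Briarlake=5 Greywater=21 Hollowpine=8 Ironridge=7 Juniper=16 → close Greywater (overflow 15)
  21÷5 = 4 each, +1 to first 1
Round 2: Ashgrove=17 Briarlake=9 Hollowpine=12 Ironridge=11 Juniper=20 → close Ashgrove (overflow 7)
  17÷4 = 4 each, +1 to first 1
Round 3: Briarlake=14 Hollowpine=16 Ironridge=15 Juniper=24 → close Juniper (overflow 10)
  24÷3 = 8 each, +1 to first 0
Round 4: Briarlake=22 Hollowpine=24 Ironridge=23 → close Hollowpine (overflow 14)
  24÷2 = 12 each, +1 to first 0
Round 5: Briarlake=34 Ironridge=35 → close Ironridge (overflow 23)
  35÷1 = 35 each, +1 to first 0

Closure order: Greywater, Ashgrove, Juniper, Hollowpine, Ironridge
Last habitat: Briarlake with 69 animals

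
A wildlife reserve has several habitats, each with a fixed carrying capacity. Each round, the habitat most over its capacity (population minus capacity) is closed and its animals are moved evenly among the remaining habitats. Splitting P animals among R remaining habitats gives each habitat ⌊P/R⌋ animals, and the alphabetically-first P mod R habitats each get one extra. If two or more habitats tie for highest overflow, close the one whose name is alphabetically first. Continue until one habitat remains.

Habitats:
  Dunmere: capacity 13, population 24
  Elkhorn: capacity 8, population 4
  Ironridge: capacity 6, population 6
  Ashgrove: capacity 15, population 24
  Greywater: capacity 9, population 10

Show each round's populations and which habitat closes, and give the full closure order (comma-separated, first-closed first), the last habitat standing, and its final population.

Round 1: Ashgrove=24 Dunmere=24 Elkhorn=4 Greywater=10 Ironridge=6 → close Dunmere (overflow 11)
  24÷4 = 6 each, +1 to first 0
Round 2: Ashgrove=30 Elkhorn=10 Greywater=16 Ironridge=12 → close Ashgrove (overflow 15)
  30÷3 = 10 each, +1 to first 0
Round 3: Elkhorn=20 Greywater=26 Ironridge=22 → close Greywater (overflow 17)
  26÷2 = 13 each, +1 to first 0
Round 4: Elkhorn=33 Ironridge=35 → close Ironridge (overflow 29)
  35÷1 = 35 each, +1 to first 0

Closure order: Dunmere, Ashgrove, Greywater, Ironridge
Last habitat: Elkhorn with 68 animals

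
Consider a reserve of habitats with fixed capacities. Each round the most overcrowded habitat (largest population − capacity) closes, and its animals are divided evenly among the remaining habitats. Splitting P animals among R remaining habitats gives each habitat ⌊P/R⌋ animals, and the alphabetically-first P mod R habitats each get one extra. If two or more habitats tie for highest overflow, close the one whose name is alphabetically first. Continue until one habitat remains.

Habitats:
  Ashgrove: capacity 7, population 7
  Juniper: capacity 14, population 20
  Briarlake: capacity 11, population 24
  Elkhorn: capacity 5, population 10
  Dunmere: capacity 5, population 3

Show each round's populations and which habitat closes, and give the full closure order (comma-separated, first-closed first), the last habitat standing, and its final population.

Round 1: Ashgrove=7 Briarlake=24 Dunmere=3 Elkhorn=10 Juniper=20 → close Briarlake (overflow 13)
  24÷4 = 6 each, +1 to first 0
Round 2: Ashgrove=13 Dunmere=9 Elkhorn=16 Juniper=26 → close Juniper (overflow 12)
  26÷3 = 8 each, +1 to first 2
Round 3: Ashgrove=22 Dunmere=18 Elkhorn=24 → close Elkhorn (overflow 19)
  24÷2 = 12 each, +1 to first 0
Round 4: Ashgrove=34 Dunmere=30 → close Ashgrove (overflow 27)
  34÷1 = 34 each, +1 to first 0

Closure order: Briarlake, Juniper, Elkhorn, Ashgrove
Last habitat: Dunmere with 64 animals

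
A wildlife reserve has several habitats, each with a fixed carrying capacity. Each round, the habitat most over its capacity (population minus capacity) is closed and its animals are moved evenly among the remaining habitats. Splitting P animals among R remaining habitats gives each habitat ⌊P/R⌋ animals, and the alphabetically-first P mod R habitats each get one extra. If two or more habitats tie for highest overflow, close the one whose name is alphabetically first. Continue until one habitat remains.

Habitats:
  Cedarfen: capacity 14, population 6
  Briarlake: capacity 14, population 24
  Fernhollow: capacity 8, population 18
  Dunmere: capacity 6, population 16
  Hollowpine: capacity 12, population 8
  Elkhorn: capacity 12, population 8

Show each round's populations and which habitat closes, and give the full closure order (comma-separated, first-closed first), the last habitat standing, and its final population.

Closure order: Briarlake, Dunmere, Fernhollow, Elkhorn, Cedarfen
Last habitat: Hollowpine with 80 animals

Round 1: Briarlake=24 Cedarfen=6 Dunmere=16 Elkhorn=8 Fernhollow=18 Hollowpine=8 → close Briarlake (overflow 10)
  24÷5 = 4 each, +1 to first 4
Round 2: Cedarfen=11 Dunmere=21 Elkhorn=13 Fernhollow=23 Hollowpine=12 → close Dunmere (overflow 15)
  21÷4 = 5 each, +1 to first 1
Round 3: Cedarfen=17 Elkhorn=18 Fernhollow=28 Hollowpine=17 → close Fernhollow (overflow 20)
  28÷3 = 9 each, +1 to first 1
Round 4: Cedarfen=27 Elkhorn=27 Hollowpine=26 → close Elkhorn (overflow 15)
  27÷2 = 13 each, +1 to first 1
Round 5: Cedarfen=41 Hollowpine=39 → close Cedarfen (overflow 27)
  41÷1 = 41 each, +1 to first 0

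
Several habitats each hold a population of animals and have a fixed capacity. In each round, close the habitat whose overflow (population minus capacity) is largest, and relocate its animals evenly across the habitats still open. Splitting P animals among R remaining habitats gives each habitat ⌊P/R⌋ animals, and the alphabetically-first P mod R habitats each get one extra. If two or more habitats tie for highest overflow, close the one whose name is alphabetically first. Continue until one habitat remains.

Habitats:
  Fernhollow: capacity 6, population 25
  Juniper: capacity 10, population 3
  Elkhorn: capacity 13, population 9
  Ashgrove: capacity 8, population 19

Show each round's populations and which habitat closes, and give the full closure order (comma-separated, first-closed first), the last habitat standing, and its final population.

Closure order: Fernhollow, Ashgrove, Elkhorn
Last habitat: Juniper with 56 animals

Round 1: Ashgrove=19 Elkhorn=9 Fernhollow=25 Juniper=3 → close Fernhollow (overflow 19)
  25÷3 = 8 each, +1 to first 1
Round 2: Ashgrove=28 Elkhorn=17 Juniper=11 → close Ashgrove (overflow 20)
  28÷2 = 14 each, +1 to first 0
Round 3: Elkhorn=31 Juniper=25 → close Elkhorn (overflow 18)
  31÷1 = 31 each, +1 to first 0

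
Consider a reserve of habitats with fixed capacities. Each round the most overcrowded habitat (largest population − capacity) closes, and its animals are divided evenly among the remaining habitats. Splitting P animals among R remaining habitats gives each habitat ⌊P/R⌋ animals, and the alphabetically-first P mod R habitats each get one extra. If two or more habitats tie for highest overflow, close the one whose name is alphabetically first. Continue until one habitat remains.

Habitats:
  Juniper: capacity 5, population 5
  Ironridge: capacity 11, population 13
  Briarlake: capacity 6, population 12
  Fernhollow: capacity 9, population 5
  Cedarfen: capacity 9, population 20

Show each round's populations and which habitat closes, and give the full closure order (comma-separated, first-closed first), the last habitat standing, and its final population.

Closure order: Cedarfen, Briarlake, Ironridge, Juniper
Last habitat: Fernhollow with 55 animals

Round 1: Briarlake=12 Cedarfen=20 Fernhollow=5 Ironridge=13 Juniper=5 → close Cedarfen (overflow 11)
  20÷4 = 5 each, +1 to first 0
Round 2: Briarlake=17 Fernhollow=10 Ironridge=18 Juniper=10 → close Briarlake (overflow 11)
  17÷3 = 5 each, +1 to first 2
Round 3: Fernhollow=16 Ironridge=24 Juniper=15 → close Ironridge (overflow 13)
  24÷2 = 12 each, +1 to first 0
Round 4: Fernhollow=28 Juniper=27 → close Juniper (overflow 22)
  27÷1 = 27 each, +1 to first 0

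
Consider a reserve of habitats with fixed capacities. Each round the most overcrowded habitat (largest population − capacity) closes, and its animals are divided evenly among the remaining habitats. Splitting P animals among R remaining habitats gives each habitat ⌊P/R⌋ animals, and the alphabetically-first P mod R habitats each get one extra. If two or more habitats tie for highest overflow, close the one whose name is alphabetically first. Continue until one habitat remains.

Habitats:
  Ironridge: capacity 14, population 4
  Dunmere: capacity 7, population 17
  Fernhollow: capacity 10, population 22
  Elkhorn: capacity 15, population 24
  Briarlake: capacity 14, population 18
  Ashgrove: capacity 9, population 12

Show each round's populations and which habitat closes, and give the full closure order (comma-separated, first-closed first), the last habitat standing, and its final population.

Closure order: Fernhollow, Dunmere, Elkhorn, Ashgrove, Briarlake
Last habitat: Ironridge with 97 animals

Round 1: Ashgrove=12 Briarlake=18 Dunmere=17 Elkhorn=24 Fernhollow=22 Ironridge=4 → close Fernhollow (overflow 12)
  22÷5 = 4 each, +1 to first 2
Round 2: Ashgrove=17 Briarlake=23 Dunmere=21 Elkhorn=28 Ironridge=8 → close Dunmere (overflow 14)
  21÷4 = 5 each, +1 to first 1
Round 3: Ashgrove=23 Briarlake=28 Elkhorn=33 Ironridge=13 → close Elkhorn (overflow 18)
  33÷3 = 11 each, +1 to first 0
Round 4: Ashgrove=34 Briarlake=39 Ironridge=24 → close Ashgrove (overflow 25)
  34÷2 = 17 each, +1 to first 0
Round 5: Briarlake=56 Ironridge=41 → close Briarlake (overflow 42)
  56÷1 = 56 each, +1 to first 0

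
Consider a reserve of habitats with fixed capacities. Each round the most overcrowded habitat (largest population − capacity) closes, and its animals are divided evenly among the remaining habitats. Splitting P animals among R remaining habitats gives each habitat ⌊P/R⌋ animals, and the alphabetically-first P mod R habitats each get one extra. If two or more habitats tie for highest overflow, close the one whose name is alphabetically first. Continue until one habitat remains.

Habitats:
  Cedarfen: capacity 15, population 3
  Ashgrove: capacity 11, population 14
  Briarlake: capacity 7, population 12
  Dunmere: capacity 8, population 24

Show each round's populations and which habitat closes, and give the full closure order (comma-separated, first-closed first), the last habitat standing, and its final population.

Closure order: Dunmere, Briarlake, Ashgrove
Last habitat: Cedarfen with 53 animals

Round 1: Ashgrove=14 Briarlake=12 Cedarfen=3 Dunmere=24 → close Dunmere (overflow 16)
  24÷3 = 8 each, +1 to first 0
Round 2: Ashgrove=22 Briarlake=20 Cedarfen=11 → close Briarlake (overflow 13)
  20÷2 = 10 each, +1 to first 0
Round 3: Ashgrove=32 Cedarfen=21 → close Ashgrove (overflow 21)
  32÷1 = 32 each, +1 to first 0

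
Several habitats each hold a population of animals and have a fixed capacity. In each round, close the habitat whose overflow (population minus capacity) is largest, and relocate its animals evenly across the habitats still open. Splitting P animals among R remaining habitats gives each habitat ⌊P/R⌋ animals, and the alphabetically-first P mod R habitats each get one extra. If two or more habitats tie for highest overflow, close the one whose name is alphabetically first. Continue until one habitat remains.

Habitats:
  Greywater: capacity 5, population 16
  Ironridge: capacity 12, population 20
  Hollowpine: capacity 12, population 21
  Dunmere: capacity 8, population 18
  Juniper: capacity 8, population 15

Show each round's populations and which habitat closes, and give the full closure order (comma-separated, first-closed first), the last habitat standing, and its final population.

Round 1: Dunmere=18 Greywater=16 Hollowpine=21 Ironridge=20 Juniper=15 → close Greywater (overflow 11)
  16÷4 = 4 each, +1 to first 0
Round 2: Dunmere=22 Hollowpine=25 Ironridge=24 Juniper=19 → close Dunmere (overflow 14)
  22÷3 = 7 each, +1 to first 1
Round 3: Hollowpine=33 Ironridge=31 Juniper=26 → close Hollowpine (overflow 21)
  33÷2 = 16 each, +1 to first 1
Round 4: Ironridge=48 Juniper=42 → close Ironridge (overflow 36)
  48÷1 = 48 each, +1 to first 0

Closure order: Greywater, Dunmere, Hollowpine, Ironridge
Last habitat: Juniper with 90 animals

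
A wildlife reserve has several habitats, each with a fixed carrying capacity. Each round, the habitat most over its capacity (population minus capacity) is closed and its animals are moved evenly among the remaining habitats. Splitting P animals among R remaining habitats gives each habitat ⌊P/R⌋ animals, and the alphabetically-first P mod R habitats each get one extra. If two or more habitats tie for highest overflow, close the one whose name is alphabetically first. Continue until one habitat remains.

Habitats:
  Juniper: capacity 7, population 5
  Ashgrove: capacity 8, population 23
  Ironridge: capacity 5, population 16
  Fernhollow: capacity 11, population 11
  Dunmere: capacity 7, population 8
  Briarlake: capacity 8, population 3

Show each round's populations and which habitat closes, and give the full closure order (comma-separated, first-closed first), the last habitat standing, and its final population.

Closure order: Ashgrove, Ironridge, Dunmere, Fernhollow, Juniper
Last habitat: Briarlake with 66 animals

Round 1: Ashgrove=23 Briarlake=3 Dunmere=8 Fernhollow=11 Ironridge=16 Juniper=5 → close Ashgrove (overflow 15)
  23÷5 = 4 each, +1 to first 3
Round 2: Briarlake=8 Dunmere=13 Fernhollow=16 Ironridge=20 Juniper=9 → close Ironridge (overflow 15)
  20÷4 = 5 each, +1 to first 0
Round 3: Briarlake=13 Dunmere=18 Fernhollow=21 Juniper=14 → close Dunmere (overflow 11)
  18÷3 = 6 each, +1 to first 0
Round 4: Briarlake=19 Fernhollow=27 Juniper=20 → close Fernhollow (overflow 16)
  27÷2 = 13 each, +1 to first 1
Round 5: Briarlake=33 Juniper=33 → close Juniper (overflow 26)
  33÷1 = 33 each, +1 to first 0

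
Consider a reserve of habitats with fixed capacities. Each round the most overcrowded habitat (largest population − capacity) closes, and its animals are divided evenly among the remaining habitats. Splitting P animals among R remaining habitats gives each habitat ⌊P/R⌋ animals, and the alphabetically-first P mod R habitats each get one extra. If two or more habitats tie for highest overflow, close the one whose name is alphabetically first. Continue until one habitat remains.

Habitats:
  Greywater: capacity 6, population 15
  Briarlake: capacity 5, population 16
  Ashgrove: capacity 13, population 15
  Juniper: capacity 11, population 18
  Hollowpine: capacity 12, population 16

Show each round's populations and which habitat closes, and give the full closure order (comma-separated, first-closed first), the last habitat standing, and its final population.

Round 1: Ashgrove=15 Briarlake=16 Greywater=15 Hollowpine=16 Juniper=18 → close Briarlake (overflow 11)
  16÷4 = 4 each, +1 to first 0
Round 2: Ashgrove=19 Greywater=19 Hollowpine=20 Juniper=22 → close Greywater (overflow 13)
  19÷3 = 6 each, +1 to first 1
Round 3: Ashgrove=26 Hollowpine=26 Juniper=28 → close Juniper (overflow 17)
  28÷2 = 14 each, +1 to first 0
Round 4: Ashgrove=40 Hollowpine=40 → close Hollowpine (overflow 28)
  40÷1 = 40 each, +1 to first 0

Closure order: Briarlake, Greywater, Juniper, Hollowpine
Last habitat: Ashgrove with 80 animals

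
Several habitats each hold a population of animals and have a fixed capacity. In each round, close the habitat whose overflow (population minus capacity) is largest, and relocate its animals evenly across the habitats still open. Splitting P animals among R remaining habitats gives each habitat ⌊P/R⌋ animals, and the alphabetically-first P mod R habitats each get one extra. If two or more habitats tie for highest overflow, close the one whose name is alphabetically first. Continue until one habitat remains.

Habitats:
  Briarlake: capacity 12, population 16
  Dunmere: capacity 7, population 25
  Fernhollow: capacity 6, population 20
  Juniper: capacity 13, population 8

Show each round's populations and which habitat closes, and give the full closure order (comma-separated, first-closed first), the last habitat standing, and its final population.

Round 1: Briarlake=16 Dunmere=25 Fernhollow=20 Juniper=8 → close Dunmere (overflow 18)
  25÷3 = 8 each, +1 to first 1
Round 2: Briarlake=25 Fernhollow=28 Juniper=16 → close Fernhollow (overflow 22)
  28÷2 = 14 each, +1 to first 0
Round 3: Briarlake=39 Juniper=30 → close Briarlake (overflow 27)
  39÷1 = 39 each, +1 to first 0

Closure order: Dunmere, Fernhollow, Briarlake
Last habitat: Juniper with 69 animals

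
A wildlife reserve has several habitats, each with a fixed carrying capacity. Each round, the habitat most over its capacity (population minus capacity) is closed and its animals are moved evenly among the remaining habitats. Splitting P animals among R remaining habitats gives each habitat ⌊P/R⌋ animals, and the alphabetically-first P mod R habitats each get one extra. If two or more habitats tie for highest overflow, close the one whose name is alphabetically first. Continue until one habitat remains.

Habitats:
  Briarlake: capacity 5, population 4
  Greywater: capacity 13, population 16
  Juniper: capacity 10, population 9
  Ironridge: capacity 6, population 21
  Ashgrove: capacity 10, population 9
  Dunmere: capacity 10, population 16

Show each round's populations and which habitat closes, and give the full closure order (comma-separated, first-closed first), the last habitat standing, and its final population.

Closure order: Ironridge, Dunmere, Greywater, Ashgrove, Briarlake
Last habitat: Juniper with 75 animals

Round 1: Ashgrove=9 Briarlake=4 Dunmere=16 Greywater=16 Ironridge=21 Juniper=9 → close Ironridge (overflow 15)
  21÷5 = 4 each, +1 to first 1
Round 2: Ashgrove=14 Briarlake=8 Dunmere=20 Greywater=20 Juniper=13 → close Dunmere (overflow 10)
  20÷4 = 5 each, +1 to first 0
Round 3: Ashgrove=19 Briarlake=13 Greywater=25 Juniper=18 → close Greywater (overflow 12)
  25÷3 = 8 each, +1 to first 1
Round 4: Ashgrove=28 Briarlake=21 Juniper=26 → close Ashgrove (overflow 18)
  28÷2 = 14 each, +1 to first 0
Round 5: Briarlake=35 Juniper=40 → close Briarlake (overflow 30)
  35÷1 = 35 each, +1 to first 0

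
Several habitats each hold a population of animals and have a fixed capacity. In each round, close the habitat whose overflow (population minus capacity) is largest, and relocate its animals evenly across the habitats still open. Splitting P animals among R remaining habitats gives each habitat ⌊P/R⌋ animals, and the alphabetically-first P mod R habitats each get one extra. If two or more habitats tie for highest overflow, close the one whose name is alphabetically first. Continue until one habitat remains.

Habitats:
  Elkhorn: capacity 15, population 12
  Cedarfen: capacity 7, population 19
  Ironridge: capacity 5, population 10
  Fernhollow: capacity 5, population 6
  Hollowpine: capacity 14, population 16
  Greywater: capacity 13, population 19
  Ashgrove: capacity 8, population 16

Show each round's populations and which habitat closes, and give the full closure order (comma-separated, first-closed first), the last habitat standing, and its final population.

Round 1: Ashgrove=16 Cedarfen=19 Elkhorn=12 Fernhollow=6 Greywater=19 Hollowpine=16 Ironridge=10 → close Cedarfen (overflow 12)
  19÷6 = 3 each, +1 to first 1
Round 2: Ashgrove=20 Elkhorn=15 Fernhollow=9 Greywater=22 Hollowpine=19 Ironridge=13 → close Ashgrove (overflow 12)
  20÷5 = 4 each, +1 to first 0
Round 3: Elkhorn=19 Fernhollow=13 Greywater=26 Hollowpine=23 Ironridge=17 → close Greywater (overflow 13)
  26÷4 = 6 each, +1 to first 2
Round 4: Elkhorn=26 Fernhollow=20 Hollowpine=29 Ironridge=23 → close Ironridge (overflow 18)
  23÷3 = 7 each, +1 to first 2
Round 5: Elkhorn=34 Fernhollow=28 Hollowpine=36 → close Fernhollow (overflow 23)
  28÷2 = 14 each, +1 to first 0
Round 6: Elkhorn=48 Hollowpine=50 → close Hollowpine (overflow 36)
  50÷1 = 50 each, +1 to first 0

Closure order: Cedarfen, Ashgrove, Greywater, Ironridge, Fernhollow, Hollowpine
Last habitat: Elkhorn with 98 animals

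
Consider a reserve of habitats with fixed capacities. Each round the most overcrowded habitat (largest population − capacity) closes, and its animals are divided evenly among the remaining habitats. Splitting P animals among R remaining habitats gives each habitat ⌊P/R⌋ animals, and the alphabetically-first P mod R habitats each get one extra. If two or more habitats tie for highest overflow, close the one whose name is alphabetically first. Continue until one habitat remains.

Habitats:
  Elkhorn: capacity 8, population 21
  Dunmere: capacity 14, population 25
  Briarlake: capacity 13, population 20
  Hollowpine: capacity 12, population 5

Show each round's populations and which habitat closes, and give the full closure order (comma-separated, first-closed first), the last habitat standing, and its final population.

Round 1: Briarlake=20 Dunmere=25 Elkhorn=21 Hollowpine=5 → close Elkhorn (overflow 13)
  21÷3 = 7 each, +1 to first 0
Round 2: Briarlake=27 Dunmere=32 Hollowpine=12 → close Dunmere (overflow 18)
  32÷2 = 16 each, +1 to first 0
Round 3: Briarlake=43 Hollowpine=28 → close Briarlake (overflow 30)
  43÷1 = 43 each, +1 to first 0

Closure order: Elkhorn, Dunmere, Briarlake
Last habitat: Hollowpine with 71 animals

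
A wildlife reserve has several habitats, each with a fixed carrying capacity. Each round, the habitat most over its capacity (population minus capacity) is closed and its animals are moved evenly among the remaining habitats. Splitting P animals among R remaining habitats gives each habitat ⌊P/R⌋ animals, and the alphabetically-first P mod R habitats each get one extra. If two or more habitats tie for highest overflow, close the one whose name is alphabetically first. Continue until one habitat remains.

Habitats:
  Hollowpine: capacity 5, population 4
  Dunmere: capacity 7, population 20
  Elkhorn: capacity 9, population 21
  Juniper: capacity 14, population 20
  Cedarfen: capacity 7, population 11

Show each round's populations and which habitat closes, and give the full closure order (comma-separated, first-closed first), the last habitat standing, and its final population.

Round 1: Cedarfen=11 Dunmere=20 Elkhorn=21 Hollowpine=4 Juniper=20 → close Dunmere (overflow 13)
  20÷4 = 5 each, +1 to first 0
Round 2: Cedarfen=16 Elkhorn=26 Hollowpine=9 Juniper=25 → close Elkhorn (overflow 17)
  26÷3 = 8 each, +1 to first 2
Round 3: Cedarfen=25 Hollowpine=18 Juniper=33 → close Juniper (overflow 19)
  33÷2 = 16 each, +1 to first 1
Round 4: Cedarfen=42 Hollowpine=34 → close Cedarfen (overflow 35)
  42÷1 = 42 each, +1 to first 0

Closure order: Dunmere, Elkhorn, Juniper, Cedarfen
Last habitat: Hollowpine with 76 animals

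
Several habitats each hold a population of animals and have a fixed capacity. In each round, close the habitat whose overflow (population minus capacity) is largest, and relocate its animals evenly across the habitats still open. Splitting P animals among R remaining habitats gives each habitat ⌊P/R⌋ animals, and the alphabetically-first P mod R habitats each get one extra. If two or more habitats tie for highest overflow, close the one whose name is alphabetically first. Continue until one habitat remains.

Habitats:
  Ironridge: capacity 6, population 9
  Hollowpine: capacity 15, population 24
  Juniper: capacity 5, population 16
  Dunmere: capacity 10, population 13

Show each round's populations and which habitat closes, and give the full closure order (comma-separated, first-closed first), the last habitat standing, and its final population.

Closure order: Juniper, Hollowpine, Dunmere
Last habitat: Ironridge with 62 animals

Round 1: Dunmere=13 Hollowpine=24 Ironridge=9 Juniper=16 → close Juniper (overflow 11)
  16÷3 = 5 each, +1 to first 1
Round 2: Dunmere=19 Hollowpine=29 Ironridge=14 → close Hollowpine (overflow 14)
  29÷2 = 14 each, +1 to first 1
Round 3: Dunmere=34 Ironridge=28 → close Dunmere (overflow 24)
  34÷1 = 34 each, +1 to first 0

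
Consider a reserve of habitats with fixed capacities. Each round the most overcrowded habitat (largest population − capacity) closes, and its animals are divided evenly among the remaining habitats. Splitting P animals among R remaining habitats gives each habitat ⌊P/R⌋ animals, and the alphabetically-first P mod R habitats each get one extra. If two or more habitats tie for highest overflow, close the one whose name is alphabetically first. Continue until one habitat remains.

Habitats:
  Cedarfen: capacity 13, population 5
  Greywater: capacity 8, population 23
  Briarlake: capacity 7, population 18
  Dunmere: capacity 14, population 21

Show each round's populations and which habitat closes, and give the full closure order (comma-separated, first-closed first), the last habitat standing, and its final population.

Closure order: Greywater, Briarlake, Dunmere
Last habitat: Cedarfen with 67 animals

Round 1: Briarlake=18 Cedarfen=5 Dunmere=21 Greywater=23 → close Greywater (overflow 15)
  23÷3 = 7 each, +1 to first 2
Round 2: Briarlake=26 Cedarfen=13 Dunmere=28 → close Briarlake (overflow 19)
  26÷2 = 13 each, +1 to first 0
Round 3: Cedarfen=26 Dunmere=41 → close Dunmere (overflow 27)
  41÷1 = 41 each, +1 to first 0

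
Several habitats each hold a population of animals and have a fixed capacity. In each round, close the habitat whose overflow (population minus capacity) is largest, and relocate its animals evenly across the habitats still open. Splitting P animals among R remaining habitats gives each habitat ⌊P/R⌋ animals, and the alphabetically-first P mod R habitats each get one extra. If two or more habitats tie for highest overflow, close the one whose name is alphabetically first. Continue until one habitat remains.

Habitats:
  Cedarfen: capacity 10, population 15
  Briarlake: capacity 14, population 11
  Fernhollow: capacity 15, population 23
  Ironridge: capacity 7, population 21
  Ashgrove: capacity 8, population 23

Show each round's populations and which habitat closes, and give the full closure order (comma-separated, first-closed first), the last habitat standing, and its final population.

Closure order: Ashgrove, Ironridge, Fernhollow, Cedarfen
Last habitat: Briarlake with 93 animals

Round 1: Ashgrove=23 Briarlake=11 Cedarfen=15 Fernhollow=23 Ironridge=21 → close Ashgrove (overflow 15)
  23÷4 = 5 each, +1 to first 3
Round 2: Briarlake=17 Cedarfen=21 Fernhollow=29 Ironridge=26 → close Ironridge (overflow 19)
  26÷3 = 8 each, +1 to first 2
Round 3: Briarlake=26 Cedarfen=30 Fernhollow=37 → close Fernhollow (overflow 22)
  37÷2 = 18 each, +1 to first 1
Round 4: Briarlake=45 Cedarfen=48 → close Cedarfen (overflow 38)
  48÷1 = 48 each, +1 to first 0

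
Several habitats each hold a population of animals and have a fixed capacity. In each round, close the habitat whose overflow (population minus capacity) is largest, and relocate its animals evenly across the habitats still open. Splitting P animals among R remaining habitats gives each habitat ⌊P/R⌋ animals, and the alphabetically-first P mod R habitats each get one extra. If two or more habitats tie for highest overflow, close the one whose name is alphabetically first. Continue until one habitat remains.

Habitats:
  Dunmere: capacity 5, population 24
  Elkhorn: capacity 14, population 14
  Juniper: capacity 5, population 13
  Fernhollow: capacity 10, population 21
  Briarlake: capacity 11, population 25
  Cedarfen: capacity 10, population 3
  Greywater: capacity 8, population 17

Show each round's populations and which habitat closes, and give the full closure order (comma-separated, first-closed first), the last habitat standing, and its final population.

Round 1: Briarlake=25 Cedarfen=3 Dunmere=24 Elkhorn=14 Fernhollow=21 Greywater=17 Juniper=13 → close Dunmere (overflow 19)
  24÷6 = 4 each, +1 to first 0
Round 2: Briarlake=29 Cedarfen=7 Elkhorn=18 Fernhollow=25 Greywater=21 Juniper=17 → close Briarlake (overflow 18)
  29÷5 = 5 each, +1 to first 4
Round 3: Cedarfen=13 Elkhorn=24 Fernhollow=31 Greywater=27 Juniper=22 → close Fernhollow (overflow 21)
  31÷4 = 7 each, +1 to first 3
Round 4: Cedarfen=21 Elkhorn=32 Greywater=35 Juniper=29 → close Greywater (overflow 27)
  35÷3 = 11 each, +1 to first 2
Round 5: Cedarfen=33 Elkhorn=44 Juniper=40 → close Juniper (overflow 35)
  40÷2 = 20 each, +1 to first 0
Round 6: Cedarfen=53 Elkhorn=64 → close Elkhorn (overflow 50)
  64÷1 = 64 each, +1 to first 0

Closure order: Dunmere, Briarlake, Fernhollow, Greywater, Juniper, Elkhorn
Last habitat: Cedarfen with 117 animals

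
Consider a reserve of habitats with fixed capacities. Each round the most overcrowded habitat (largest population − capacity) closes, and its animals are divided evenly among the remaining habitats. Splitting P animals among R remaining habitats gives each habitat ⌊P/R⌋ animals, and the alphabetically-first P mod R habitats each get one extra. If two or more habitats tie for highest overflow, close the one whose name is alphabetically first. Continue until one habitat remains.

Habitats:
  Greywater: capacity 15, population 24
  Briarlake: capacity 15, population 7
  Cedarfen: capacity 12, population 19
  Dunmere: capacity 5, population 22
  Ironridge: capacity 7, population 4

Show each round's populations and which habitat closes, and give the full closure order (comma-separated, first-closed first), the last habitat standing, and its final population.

Round 1: Briarlake=7 Cedarfen=19 Dunmere=22 Greywater=24 Ironridge=4 → close Dunmere (overflow 17)
  22÷4 = 5 each, +1 to first 2
Round 2: Briarlake=13 Cedarfen=25 Greywater=29 Ironridge=9 → close Greywater (overflow 14)
  29÷3 = 9 each, +1 to first 2
Round 3: Briarlake=23 Cedarfen=35 Ironridge=18 → close Cedarfen (overflow 23)
  35÷2 = 17 each, +1 to first 1
Round 4: Briarlake=41 Ironridge=35 → close Ironridge (overflow 28)
  35÷1 = 35 each, +1 to first 0

Closure order: Dunmere, Greywater, Cedarfen, Ironridge
Last habitat: Briarlake with 76 animals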